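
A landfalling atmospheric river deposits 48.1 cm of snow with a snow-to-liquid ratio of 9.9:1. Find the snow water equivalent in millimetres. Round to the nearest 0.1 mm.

SWE = snow depth / ratio = 48.1 cm / 9.9 = 4.859 cm = 48.6 mm.

SWE ≈ 48.6 mm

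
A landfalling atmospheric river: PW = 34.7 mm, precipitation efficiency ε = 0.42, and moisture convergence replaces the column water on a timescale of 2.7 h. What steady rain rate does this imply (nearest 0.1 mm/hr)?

Each overturning extracts ε × PW = 0.42 × 34.7 = 14.574 mm.
Rate = ε·PW / τ = 14.574 / 2.7 h = 5.4 mm/hr.

R ≈ 5.4 mm/hr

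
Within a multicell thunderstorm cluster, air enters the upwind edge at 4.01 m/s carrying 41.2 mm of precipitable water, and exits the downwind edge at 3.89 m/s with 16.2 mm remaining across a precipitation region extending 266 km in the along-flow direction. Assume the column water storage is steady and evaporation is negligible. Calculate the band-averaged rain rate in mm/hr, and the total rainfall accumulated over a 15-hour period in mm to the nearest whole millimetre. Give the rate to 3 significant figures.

R ≈ 1.38 mm/hr; total ≈ 21 mm

Column moisture flux per unit crosswind length is F = V × PW.
Inflow: F_in = 4.01 × 41.2 = 165.212 mm·m/s
Outflow: F_out = 3.89 × 16.2 = 63.018 mm·m/s
Steady-state rate R = (F_in − F_out)/L = (165.212 − 63.018) / 266000 m = 3.842e-04 mm/s.
R = 3.842e-04 × 3600 = 1.38 mm/hr.
Over 15 h: total = 1.38 × 15 = 20.7 ≈ 21 mm.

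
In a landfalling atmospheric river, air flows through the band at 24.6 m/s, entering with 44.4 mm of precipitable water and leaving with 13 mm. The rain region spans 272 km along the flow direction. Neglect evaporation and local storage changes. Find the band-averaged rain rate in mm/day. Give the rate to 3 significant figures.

Column moisture flux per unit crosswind length is F = V × PW.
Inflow: F_in = 24.6 × 44.4 = 1092.24 mm·m/s
Outflow: F_out = 24.6 × 13 = 319.8 mm·m/s
Steady-state rate R = (F_in − F_out)/L = (1092.24 − 319.8) / 272000 m = 2.840e-03 mm/s.
R = 2.840e-03 × 3600 × 24 = 245 mm/day.

R ≈ 245 mm/day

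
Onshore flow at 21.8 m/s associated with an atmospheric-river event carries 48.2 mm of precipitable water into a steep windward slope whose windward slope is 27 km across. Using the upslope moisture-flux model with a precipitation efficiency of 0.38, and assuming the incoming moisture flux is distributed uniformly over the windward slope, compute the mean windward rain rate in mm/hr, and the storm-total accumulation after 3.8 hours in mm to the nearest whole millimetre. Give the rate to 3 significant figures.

R ≈ 53.2 mm/hr; total ≈ 202 mm

Incoming column moisture flux per unit ridge length: F = V × PW = 21.8 × 48.2 = 1050.76 mm·m/s.
Spread over the 27 km slope with efficiency ε = 0.38: R = ε·F/W = 0.38 × 1050.76 / 27000 m = 1.479e-02 mm/s.
R = 1.479e-02 × 3600 = 53.2 mm/hr.
Over 3.8 h: total = 53.2 × 3.8 = 202.16 ≈ 202 mm.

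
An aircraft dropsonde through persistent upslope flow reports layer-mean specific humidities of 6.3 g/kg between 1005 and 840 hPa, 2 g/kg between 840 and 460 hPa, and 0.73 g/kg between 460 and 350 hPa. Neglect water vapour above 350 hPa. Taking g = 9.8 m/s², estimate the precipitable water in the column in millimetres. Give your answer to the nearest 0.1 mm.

PW ≈ 19.2 mm

Precipitable water is the column-integrated vapour mass per unit area: PW = (1/g) Σ q̄ Δp, with q in kg/kg and Δp in Pa (1 kg/m² of water = 1 mm).
Layer 1005–840 hPa: Δp = 165 hPa = 16500 Pa, q̄ = 0.0063 kg/kg → 0.0063 × 16500 / 9.8 = 10.61 mm
Layer 840–460 hPa: Δp = 380 hPa = 38000 Pa, q̄ = 0.002 kg/kg → 0.002 × 38000 / 9.8 = 7.76 mm
Layer 460–350 hPa: Δp = 110 hPa = 11000 Pa, q̄ = 0.00073 kg/kg → 0.00073 × 11000 / 9.8 = 0.82 mm
PW = 10.61 + 7.76 + 0.82 = 19.19 ≈ 19.2 mm.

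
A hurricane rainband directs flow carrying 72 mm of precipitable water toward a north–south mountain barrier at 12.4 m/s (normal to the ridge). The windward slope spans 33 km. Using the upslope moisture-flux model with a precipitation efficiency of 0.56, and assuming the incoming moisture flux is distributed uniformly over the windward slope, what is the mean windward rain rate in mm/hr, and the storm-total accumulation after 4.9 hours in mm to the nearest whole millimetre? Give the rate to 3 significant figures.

Incoming column moisture flux per unit ridge length: F = V × PW = 12.4 × 72 = 892.8 mm·m/s.
Spread over the 33 km slope with efficiency ε = 0.56: R = ε·F/W = 0.56 × 892.8 / 33000 m = 1.515e-02 mm/s.
R = 1.515e-02 × 3600 = 54.5 mm/hr.
Over 4.9 h: total = 54.5 × 4.9 = 267.05 ≈ 267 mm.

R ≈ 54.5 mm/hr; total ≈ 267 mm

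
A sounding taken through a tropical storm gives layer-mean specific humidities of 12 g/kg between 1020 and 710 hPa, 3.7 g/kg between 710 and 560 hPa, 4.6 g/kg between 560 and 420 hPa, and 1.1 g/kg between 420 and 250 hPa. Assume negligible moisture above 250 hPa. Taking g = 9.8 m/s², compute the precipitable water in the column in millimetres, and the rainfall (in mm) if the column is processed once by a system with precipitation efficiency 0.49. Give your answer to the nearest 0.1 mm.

Precipitable water is the column-integrated vapour mass per unit area: PW = (1/g) Σ q̄ Δp, with q in kg/kg and Δp in Pa (1 kg/m² of water = 1 mm).
Layer 1020–710 hPa: Δp = 310 hPa = 31000 Pa, q̄ = 0.012 kg/kg → 0.012 × 31000 / 9.8 = 37.96 mm
Layer 710–560 hPa: Δp = 150 hPa = 15000 Pa, q̄ = 0.0037 kg/kg → 0.0037 × 15000 / 9.8 = 5.66 mm
Layer 560–420 hPa: Δp = 140 hPa = 14000 Pa, q̄ = 0.0046 kg/kg → 0.0046 × 14000 / 9.8 = 6.57 mm
Layer 420–250 hPa: Δp = 170 hPa = 17000 Pa, q̄ = 0.0011 kg/kg → 0.0011 × 17000 / 9.8 = 1.91 mm
PW = 37.96 + 5.66 + 6.57 + 1.91 = 52.10 ≈ 52.1 mm.
Rainfall = ε × PW = 0.49 × 52.1 = 25.5 mm.

PW ≈ 52.1 mm; rainfall ≈ 25.5 mm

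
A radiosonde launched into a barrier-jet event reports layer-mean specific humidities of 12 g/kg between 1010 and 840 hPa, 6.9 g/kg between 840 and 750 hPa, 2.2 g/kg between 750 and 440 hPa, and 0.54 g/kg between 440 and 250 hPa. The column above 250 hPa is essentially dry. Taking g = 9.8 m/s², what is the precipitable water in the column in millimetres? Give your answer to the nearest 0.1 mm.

PW ≈ 35.2 mm

Precipitable water is the column-integrated vapour mass per unit area: PW = (1/g) Σ q̄ Δp, with q in kg/kg and Δp in Pa (1 kg/m² of water = 1 mm).
Layer 1010–840 hPa: Δp = 170 hPa = 17000 Pa, q̄ = 0.012 kg/kg → 0.012 × 17000 / 9.8 = 20.82 mm
Layer 840–750 hPa: Δp = 90 hPa = 9000 Pa, q̄ = 0.0069 kg/kg → 0.0069 × 9000 / 9.8 = 6.34 mm
Layer 750–440 hPa: Δp = 310 hPa = 31000 Pa, q̄ = 0.0022 kg/kg → 0.0022 × 31000 / 9.8 = 6.96 mm
Layer 440–250 hPa: Δp = 190 hPa = 19000 Pa, q̄ = 0.00054 kg/kg → 0.00054 × 19000 / 9.8 = 1.05 mm
PW = 20.82 + 6.34 + 6.96 + 1.05 = 35.17 ≈ 35.2 mm.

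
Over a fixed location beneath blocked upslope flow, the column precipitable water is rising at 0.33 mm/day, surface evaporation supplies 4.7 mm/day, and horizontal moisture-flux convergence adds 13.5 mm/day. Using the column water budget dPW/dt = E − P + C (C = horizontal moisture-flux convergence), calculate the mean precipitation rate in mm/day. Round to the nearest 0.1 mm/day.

dPW/dt = +0.33 mm/day.
P = E + C − dPW/dt = 4.7 + (13.5) − (+0.33) = 17.9 mm/day.

P ≈ 17.9 mm/day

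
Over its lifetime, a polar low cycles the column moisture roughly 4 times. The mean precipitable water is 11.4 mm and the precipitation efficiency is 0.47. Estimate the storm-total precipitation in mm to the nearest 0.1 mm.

precipitation ≈ 21.4 mm

Each cycle deposits ε × PW = 0.47 × 11.4 = 5.358 mm.
Over 4 cycles: 4 × 5.358 = 21.4 mm.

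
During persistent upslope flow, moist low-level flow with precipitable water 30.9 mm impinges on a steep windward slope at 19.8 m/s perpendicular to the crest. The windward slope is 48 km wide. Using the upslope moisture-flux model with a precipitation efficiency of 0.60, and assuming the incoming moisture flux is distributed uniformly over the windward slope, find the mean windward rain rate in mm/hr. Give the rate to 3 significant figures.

R ≈ 27.5 mm/hr

Incoming column moisture flux per unit ridge length: F = V × PW = 19.8 × 30.9 = 611.82 mm·m/s.
Spread over the 48 km slope with efficiency ε = 0.60: R = ε·F/W = 0.60 × 611.82 / 48000 m = 7.648e-03 mm/s.
R = 7.648e-03 × 3600 = 27.5 mm/hr.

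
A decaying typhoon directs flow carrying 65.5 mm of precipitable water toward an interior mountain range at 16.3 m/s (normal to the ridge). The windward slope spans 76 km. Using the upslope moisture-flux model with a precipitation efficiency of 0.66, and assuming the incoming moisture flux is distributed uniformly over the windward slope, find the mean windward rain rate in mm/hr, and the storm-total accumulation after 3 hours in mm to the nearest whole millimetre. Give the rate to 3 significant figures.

Incoming column moisture flux per unit ridge length: F = V × PW = 16.3 × 65.5 = 1067.65 mm·m/s.
Spread over the 76 km slope with efficiency ε = 0.66: R = ε·F/W = 0.66 × 1067.65 / 76000 m = 9.272e-03 mm/s.
R = 9.272e-03 × 3600 = 33.4 mm/hr.
Over 3 h: total = 33.4 × 3 = 100.2 ≈ 100 mm.

R ≈ 33.4 mm/hr; total ≈ 100 mm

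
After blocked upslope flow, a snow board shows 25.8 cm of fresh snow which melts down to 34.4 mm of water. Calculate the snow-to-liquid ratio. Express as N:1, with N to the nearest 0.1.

ratio ≈ 7.5

Ratio = snow depth / SWE = 258 mm / 34.4 mm = 7.5, i.e. 7.5:1.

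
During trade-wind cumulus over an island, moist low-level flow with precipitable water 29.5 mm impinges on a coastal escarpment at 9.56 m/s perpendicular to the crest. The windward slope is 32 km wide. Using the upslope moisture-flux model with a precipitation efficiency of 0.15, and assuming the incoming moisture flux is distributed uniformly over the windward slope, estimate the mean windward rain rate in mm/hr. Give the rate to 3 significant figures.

Incoming column moisture flux per unit ridge length: F = V × PW = 9.56 × 29.5 = 282.02 mm·m/s.
Spread over the 32 km slope with efficiency ε = 0.15: R = ε·F/W = 0.15 × 282.02 / 32000 m = 1.322e-03 mm/s.
R = 1.322e-03 × 3600 = 4.76 mm/hr.

R ≈ 4.76 mm/hr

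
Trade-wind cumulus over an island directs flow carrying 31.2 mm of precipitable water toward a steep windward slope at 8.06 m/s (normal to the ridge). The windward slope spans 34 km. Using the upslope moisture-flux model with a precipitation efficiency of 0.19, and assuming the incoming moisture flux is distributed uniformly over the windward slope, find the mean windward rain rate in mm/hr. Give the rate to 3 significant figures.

Incoming column moisture flux per unit ridge length: F = V × PW = 8.06 × 31.2 = 251.472 mm·m/s.
Spread over the 34 km slope with efficiency ε = 0.19: R = ε·F/W = 0.19 × 251.472 / 34000 m = 1.405e-03 mm/s.
R = 1.405e-03 × 3600 = 5.06 mm/hr.

R ≈ 5.06 mm/hr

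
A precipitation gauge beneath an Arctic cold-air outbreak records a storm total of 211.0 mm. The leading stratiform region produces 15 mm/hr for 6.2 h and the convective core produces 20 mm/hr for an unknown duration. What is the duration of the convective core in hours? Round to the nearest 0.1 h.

Known phases: 15 × 6.2 = 93 mm.
Remaining depth = 211.0 − 93 = 118 mm.
Duration = 118 / 20 = 5.9 h.

duration ≈ 5.9 h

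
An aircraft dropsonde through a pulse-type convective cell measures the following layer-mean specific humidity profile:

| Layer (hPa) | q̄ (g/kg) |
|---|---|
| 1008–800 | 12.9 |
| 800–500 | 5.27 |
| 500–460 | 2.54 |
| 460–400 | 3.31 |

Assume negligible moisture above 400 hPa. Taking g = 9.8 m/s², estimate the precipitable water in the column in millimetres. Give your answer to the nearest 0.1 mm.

Precipitable water is the column-integrated vapour mass per unit area: PW = (1/g) Σ q̄ Δp, with q in kg/kg and Δp in Pa (1 kg/m² of water = 1 mm).
Layer 1008–800 hPa: Δp = 208 hPa = 20800 Pa, q̄ = 0.0129 kg/kg → 0.0129 × 20800 / 9.8 = 27.38 mm
Layer 800–500 hPa: Δp = 300 hPa = 30000 Pa, q̄ = 0.00527 kg/kg → 0.00527 × 30000 / 9.8 = 16.13 mm
Layer 500–460 hPa: Δp = 40 hPa = 4000 Pa, q̄ = 0.00254 kg/kg → 0.00254 × 4000 / 9.8 = 1.04 mm
Layer 460–400 hPa: Δp = 60 hPa = 6000 Pa, q̄ = 0.00331 kg/kg → 0.00331 × 6000 / 9.8 = 2.03 mm
PW = 27.38 + 16.13 + 1.04 + 2.03 = 46.58 ≈ 46.6 mm.

PW ≈ 46.6 mm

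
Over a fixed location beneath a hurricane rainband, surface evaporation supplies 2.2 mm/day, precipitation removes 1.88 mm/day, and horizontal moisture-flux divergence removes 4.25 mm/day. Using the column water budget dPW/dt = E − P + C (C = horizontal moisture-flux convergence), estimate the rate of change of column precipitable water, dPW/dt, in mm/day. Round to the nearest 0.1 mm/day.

dPW/dt ≈ -3.9 mm/day

dPW/dt = E − P + C = 2.2 − 1.88 + (-4.25) = -3.9 mm/day.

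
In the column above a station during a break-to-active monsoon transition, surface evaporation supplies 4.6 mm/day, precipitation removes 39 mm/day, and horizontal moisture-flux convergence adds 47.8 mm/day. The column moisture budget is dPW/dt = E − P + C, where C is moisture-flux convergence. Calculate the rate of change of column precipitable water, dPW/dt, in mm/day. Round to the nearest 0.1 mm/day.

dPW/dt ≈ 13.4 mm/day

dPW/dt = E − P + C = 4.6 − 39 + (47.8) = 13.4 mm/day.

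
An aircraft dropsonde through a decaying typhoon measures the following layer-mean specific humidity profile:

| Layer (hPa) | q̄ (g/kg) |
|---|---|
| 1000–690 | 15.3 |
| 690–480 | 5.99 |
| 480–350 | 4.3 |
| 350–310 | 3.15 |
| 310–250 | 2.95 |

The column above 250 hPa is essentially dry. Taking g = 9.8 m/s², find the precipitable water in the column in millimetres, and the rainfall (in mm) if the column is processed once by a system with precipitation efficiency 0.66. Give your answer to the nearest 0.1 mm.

PW ≈ 70.0 mm; rainfall ≈ 46.2 mm

Precipitable water is the column-integrated vapour mass per unit area: PW = (1/g) Σ q̄ Δp, with q in kg/kg and Δp in Pa (1 kg/m² of water = 1 mm).
Layer 1000–690 hPa: Δp = 310 hPa = 31000 Pa, q̄ = 0.0153 kg/kg → 0.0153 × 31000 / 9.8 = 48.40 mm
Layer 690–480 hPa: Δp = 210 hPa = 21000 Pa, q̄ = 0.00599 kg/kg → 0.00599 × 21000 / 9.8 = 12.84 mm
Layer 480–350 hPa: Δp = 130 hPa = 13000 Pa, q̄ = 0.0043 kg/kg → 0.0043 × 13000 / 9.8 = 5.70 mm
Layer 350–310 hPa: Δp = 40 hPa = 4000 Pa, q̄ = 0.00315 kg/kg → 0.00315 × 4000 / 9.8 = 1.29 mm
Layer 310–250 hPa: Δp = 60 hPa = 6000 Pa, q̄ = 0.00295 kg/kg → 0.00295 × 6000 / 9.8 = 1.81 mm
PW = 48.40 + 12.84 + 5.70 + 1.29 + 1.81 = 70.04 ≈ 70.0 mm.
Rainfall = ε × PW = 0.66 × 70.0 = 46.2 mm.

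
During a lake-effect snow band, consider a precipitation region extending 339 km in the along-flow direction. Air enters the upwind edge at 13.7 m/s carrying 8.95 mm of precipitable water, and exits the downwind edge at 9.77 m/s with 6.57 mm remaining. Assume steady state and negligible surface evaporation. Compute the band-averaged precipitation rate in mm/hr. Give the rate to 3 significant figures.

Column moisture flux per unit crosswind length is F = V × PW.
Inflow: F_in = 13.7 × 8.95 = 122.615 mm·m/s
Outflow: F_out = 9.77 × 6.57 = 64.1889 mm·m/s
Steady-state rate R = (F_in − F_out)/L = (122.615 − 64.1889) / 339000 m = 1.723e-04 mm/s.
R = 1.723e-04 × 3600 = 0.620 mm/hr.

R ≈ 0.620 mm/hr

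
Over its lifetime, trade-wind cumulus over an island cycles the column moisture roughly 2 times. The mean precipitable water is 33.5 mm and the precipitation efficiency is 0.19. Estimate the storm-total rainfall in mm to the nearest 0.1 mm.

rainfall ≈ 12.7 mm

Each cycle deposits ε × PW = 0.19 × 33.5 = 6.365 mm.
Over 2 cycles: 2 × 6.365 = 12.7 mm.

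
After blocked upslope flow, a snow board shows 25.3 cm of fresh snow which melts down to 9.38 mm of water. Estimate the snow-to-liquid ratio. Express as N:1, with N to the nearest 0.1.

ratio ≈ 27.0

Ratio = snow depth / SWE = 253 mm / 9.38 mm = 27.0, i.e. 27.0:1.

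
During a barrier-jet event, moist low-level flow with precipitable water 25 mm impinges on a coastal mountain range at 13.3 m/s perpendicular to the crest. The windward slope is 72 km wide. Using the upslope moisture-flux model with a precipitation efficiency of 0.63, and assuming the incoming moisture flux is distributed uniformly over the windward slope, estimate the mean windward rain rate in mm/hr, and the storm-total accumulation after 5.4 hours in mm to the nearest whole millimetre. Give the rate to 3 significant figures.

R ≈ 10.5 mm/hr; total ≈ 57 mm

Incoming column moisture flux per unit ridge length: F = V × PW = 13.3 × 25 = 332.5 mm·m/s.
Spread over the 72 km slope with efficiency ε = 0.63: R = ε·F/W = 0.63 × 332.5 / 72000 m = 2.909e-03 mm/s.
R = 2.909e-03 × 3600 = 10.5 mm/hr.
Over 5.4 h: total = 10.5 × 5.4 = 56.7 ≈ 57 mm.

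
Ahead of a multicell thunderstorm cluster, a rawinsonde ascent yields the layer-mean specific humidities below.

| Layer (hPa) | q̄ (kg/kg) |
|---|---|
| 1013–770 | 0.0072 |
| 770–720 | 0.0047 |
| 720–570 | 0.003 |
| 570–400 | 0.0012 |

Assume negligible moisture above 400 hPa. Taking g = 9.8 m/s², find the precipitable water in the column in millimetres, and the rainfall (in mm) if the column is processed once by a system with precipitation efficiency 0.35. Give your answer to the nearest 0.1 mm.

PW ≈ 26.9 mm; rainfall ≈ 9.4 mm

Precipitable water is the column-integrated vapour mass per unit area: PW = (1/g) Σ q̄ Δp, with q in kg/kg and Δp in Pa (1 kg/m² of water = 1 mm).
Layer 1013–770 hPa: Δp = 243 hPa = 24300 Pa, q̄ = 0.0072 kg/kg → 0.0072 × 24300 / 9.8 = 17.85 mm
Layer 770–720 hPa: Δp = 50 hPa = 5000 Pa, q̄ = 0.0047 kg/kg → 0.0047 × 5000 / 9.8 = 2.40 mm
Layer 720–570 hPa: Δp = 150 hPa = 15000 Pa, q̄ = 0.003 kg/kg → 0.003 × 15000 / 9.8 = 4.59 mm
Layer 570–400 hPa: Δp = 170 hPa = 17000 Pa, q̄ = 0.0012 kg/kg → 0.0012 × 17000 / 9.8 = 2.08 mm
PW = 17.85 + 2.40 + 4.59 + 2.08 = 26.92 ≈ 26.9 mm.
Rainfall = ε × PW = 0.35 × 26.9 = 9.4 mm.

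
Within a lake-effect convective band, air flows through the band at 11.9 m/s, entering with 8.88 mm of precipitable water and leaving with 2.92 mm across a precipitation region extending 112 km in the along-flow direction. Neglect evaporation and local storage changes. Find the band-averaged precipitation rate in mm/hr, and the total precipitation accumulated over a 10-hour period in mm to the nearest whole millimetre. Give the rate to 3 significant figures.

Column moisture flux per unit crosswind length is F = V × PW.
Inflow: F_in = 11.9 × 8.88 = 105.672 mm·m/s
Outflow: F_out = 11.9 × 2.92 = 34.748 mm·m/s
Steady-state rate R = (F_in − F_out)/L = (105.672 − 34.748) / 112000 m = 6.333e-04 mm/s.
R = 6.333e-04 × 3600 = 2.28 mm/hr.
Over 10 h: total = 2.28 × 10 = 22.8 ≈ 23 mm.

R ≈ 2.28 mm/hr; total ≈ 23 mm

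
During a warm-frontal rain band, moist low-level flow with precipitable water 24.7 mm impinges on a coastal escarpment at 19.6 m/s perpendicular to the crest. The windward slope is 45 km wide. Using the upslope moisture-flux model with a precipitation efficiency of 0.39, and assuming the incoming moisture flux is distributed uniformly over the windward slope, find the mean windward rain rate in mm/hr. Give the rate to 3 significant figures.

Incoming column moisture flux per unit ridge length: F = V × PW = 19.6 × 24.7 = 484.12 mm·m/s.
Spread over the 45 km slope with efficiency ε = 0.39: R = ε·F/W = 0.39 × 484.12 / 45000 m = 4.196e-03 mm/s.
R = 4.196e-03 × 3600 = 15.1 mm/hr.

R ≈ 15.1 mm/hr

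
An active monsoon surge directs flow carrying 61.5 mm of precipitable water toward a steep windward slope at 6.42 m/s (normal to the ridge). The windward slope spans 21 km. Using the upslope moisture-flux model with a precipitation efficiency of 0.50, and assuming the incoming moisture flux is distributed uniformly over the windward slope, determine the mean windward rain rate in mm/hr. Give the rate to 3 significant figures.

R ≈ 33.8 mm/hr

Incoming column moisture flux per unit ridge length: F = V × PW = 6.42 × 61.5 = 394.83 mm·m/s.
Spread over the 21 km slope with efficiency ε = 0.50: R = ε·F/W = 0.50 × 394.83 / 21000 m = 9.401e-03 mm/s.
R = 9.401e-03 × 3600 = 33.8 mm/hr.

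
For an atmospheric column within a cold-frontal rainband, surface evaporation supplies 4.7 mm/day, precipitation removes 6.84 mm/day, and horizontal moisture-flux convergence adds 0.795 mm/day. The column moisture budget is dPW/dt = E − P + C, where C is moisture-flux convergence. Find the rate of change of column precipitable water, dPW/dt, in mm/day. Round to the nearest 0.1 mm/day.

dPW/dt = E − P + C = 4.7 − 6.84 + (0.795) = -1.3 mm/day.

dPW/dt ≈ -1.3 mm/day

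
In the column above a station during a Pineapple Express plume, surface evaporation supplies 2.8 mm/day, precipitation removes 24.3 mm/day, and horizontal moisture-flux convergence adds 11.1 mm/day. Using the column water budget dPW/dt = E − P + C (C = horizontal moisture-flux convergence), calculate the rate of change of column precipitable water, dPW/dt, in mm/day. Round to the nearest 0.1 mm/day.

dPW/dt = E − P + C = 2.8 − 24.3 + (11.1) = -10.4 mm/day.

dPW/dt ≈ -10.4 mm/day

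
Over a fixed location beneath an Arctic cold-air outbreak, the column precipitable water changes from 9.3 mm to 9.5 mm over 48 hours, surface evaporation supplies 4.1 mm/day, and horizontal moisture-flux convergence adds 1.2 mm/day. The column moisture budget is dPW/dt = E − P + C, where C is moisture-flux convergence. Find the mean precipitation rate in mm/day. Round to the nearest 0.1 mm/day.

dPW/dt = (9.5 − 9.3) mm / (48/24 day) = +0.100 mm/day.
P = E + C − dPW/dt = 4.1 + (1.2) − (+0.100) = 5.2 mm/day.

P ≈ 5.2 mm/day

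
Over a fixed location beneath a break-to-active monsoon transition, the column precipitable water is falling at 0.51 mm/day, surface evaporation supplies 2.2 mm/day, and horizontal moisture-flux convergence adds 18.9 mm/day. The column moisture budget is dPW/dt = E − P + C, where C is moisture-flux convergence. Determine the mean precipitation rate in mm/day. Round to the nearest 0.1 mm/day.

P ≈ 21.6 mm/day

dPW/dt = -0.51 mm/day.
P = E + C − dPW/dt = 2.2 + (18.9) − (-0.51) = 21.6 mm/day.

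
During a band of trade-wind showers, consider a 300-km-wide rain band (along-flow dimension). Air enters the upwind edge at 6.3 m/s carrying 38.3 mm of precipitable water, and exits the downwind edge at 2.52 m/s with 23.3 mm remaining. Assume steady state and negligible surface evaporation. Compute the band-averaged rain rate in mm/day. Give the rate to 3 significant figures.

Column moisture flux per unit crosswind length is F = V × PW.
Inflow: F_in = 6.3 × 38.3 = 241.29 mm·m/s
Outflow: F_out = 2.52 × 23.3 = 58.716 mm·m/s
Steady-state rate R = (F_in − F_out)/L = (241.29 − 58.716) / 300000 m = 6.086e-04 mm/s.
R = 6.086e-04 × 3600 × 24 = 52.6 mm/day.

R ≈ 52.6 mm/day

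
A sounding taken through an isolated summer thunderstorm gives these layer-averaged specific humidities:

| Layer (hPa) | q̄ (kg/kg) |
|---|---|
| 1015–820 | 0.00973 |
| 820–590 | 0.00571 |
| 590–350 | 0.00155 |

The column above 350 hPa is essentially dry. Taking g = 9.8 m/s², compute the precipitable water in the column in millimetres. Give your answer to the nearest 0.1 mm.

Precipitable water is the column-integrated vapour mass per unit area: PW = (1/g) Σ q̄ Δp, with q in kg/kg and Δp in Pa (1 kg/m² of water = 1 mm).
Layer 1015–820 hPa: Δp = 195 hPa = 19500 Pa, q̄ = 0.00973 kg/kg → 0.00973 × 19500 / 9.8 = 19.36 mm
Layer 820–590 hPa: Δp = 230 hPa = 23000 Pa, q̄ = 0.00571 kg/kg → 0.00571 × 23000 / 9.8 = 13.40 mm
Layer 590–350 hPa: Δp = 240 hPa = 24000 Pa, q̄ = 0.00155 kg/kg → 0.00155 × 24000 / 9.8 = 3.80 mm
PW = 19.36 + 13.40 + 3.80 = 36.56 ≈ 36.6 mm.

PW ≈ 36.6 mm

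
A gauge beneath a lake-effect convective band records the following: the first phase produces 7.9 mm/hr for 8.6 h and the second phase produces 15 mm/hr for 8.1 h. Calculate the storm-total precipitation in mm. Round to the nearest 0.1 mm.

Total = Σ Rᵢ Δtᵢ = 7.9 × 8.6 + 15 × 8.1
      = 67.94 + 121.5 = 189.4 mm.

total ≈ 189.4 mm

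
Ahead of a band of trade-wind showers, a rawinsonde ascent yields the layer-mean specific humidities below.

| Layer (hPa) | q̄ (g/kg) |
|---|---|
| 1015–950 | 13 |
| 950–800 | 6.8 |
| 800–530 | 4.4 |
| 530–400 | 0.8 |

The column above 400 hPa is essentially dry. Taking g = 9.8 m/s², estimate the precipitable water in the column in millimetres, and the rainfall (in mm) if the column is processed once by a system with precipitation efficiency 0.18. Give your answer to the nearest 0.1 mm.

PW ≈ 32.2 mm; rainfall ≈ 5.8 mm

Precipitable water is the column-integrated vapour mass per unit area: PW = (1/g) Σ q̄ Δp, with q in kg/kg and Δp in Pa (1 kg/m² of water = 1 mm).
Layer 1015–950 hPa: Δp = 65 hPa = 6500 Pa, q̄ = 0.013 kg/kg → 0.013 × 6500 / 9.8 = 8.62 mm
Layer 950–800 hPa: Δp = 150 hPa = 15000 Pa, q̄ = 0.0068 kg/kg → 0.0068 × 15000 / 9.8 = 10.41 mm
Layer 800–530 hPa: Δp = 270 hPa = 27000 Pa, q̄ = 0.0044 kg/kg → 0.0044 × 27000 / 9.8 = 12.12 mm
Layer 530–400 hPa: Δp = 130 hPa = 13000 Pa, q̄ = 0.0008 kg/kg → 0.0008 × 13000 / 9.8 = 1.06 mm
PW = 8.62 + 10.41 + 12.12 + 1.06 = 32.21 ≈ 32.2 mm.
Rainfall = ε × PW = 0.18 × 32.2 = 5.8 mm.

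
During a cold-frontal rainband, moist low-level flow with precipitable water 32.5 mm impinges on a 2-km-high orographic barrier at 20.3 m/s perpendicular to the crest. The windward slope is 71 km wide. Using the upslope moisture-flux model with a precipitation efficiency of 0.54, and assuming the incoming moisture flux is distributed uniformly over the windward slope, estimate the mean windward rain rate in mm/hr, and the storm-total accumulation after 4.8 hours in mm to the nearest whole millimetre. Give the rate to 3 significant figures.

Incoming column moisture flux per unit ridge length: F = V × PW = 20.3 × 32.5 = 659.75 mm·m/s.
Spread over the 71 km slope with efficiency ε = 0.54: R = ε·F/W = 0.54 × 659.75 / 71000 m = 5.018e-03 mm/s.
R = 5.018e-03 × 3600 = 18.1 mm/hr.
Over 4.8 h: total = 18.1 × 4.8 = 86.88 ≈ 87 mm.

R ≈ 18.1 mm/hr; total ≈ 87 mm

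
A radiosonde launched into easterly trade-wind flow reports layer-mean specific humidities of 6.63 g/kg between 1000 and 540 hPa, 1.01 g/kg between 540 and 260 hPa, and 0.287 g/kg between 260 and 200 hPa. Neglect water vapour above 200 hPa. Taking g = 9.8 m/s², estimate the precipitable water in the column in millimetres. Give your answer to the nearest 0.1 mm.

Precipitable water is the column-integrated vapour mass per unit area: PW = (1/g) Σ q̄ Δp, with q in kg/kg and Δp in Pa (1 kg/m² of water = 1 mm).
Layer 1000–540 hPa: Δp = 460 hPa = 46000 Pa, q̄ = 0.00663 kg/kg → 0.00663 × 46000 / 9.8 = 31.12 mm
Layer 540–260 hPa: Δp = 280 hPa = 28000 Pa, q̄ = 0.00101 kg/kg → 0.00101 × 28000 / 9.8 = 2.89 mm
Layer 260–200 hPa: Δp = 60 hPa = 6000 Pa, q̄ = 0.000287 kg/kg → 0.000287 × 6000 / 9.8 = 0.18 mm
PW = 31.12 + 2.89 + 0.18 = 34.19 ≈ 34.2 mm.

PW ≈ 34.2 mm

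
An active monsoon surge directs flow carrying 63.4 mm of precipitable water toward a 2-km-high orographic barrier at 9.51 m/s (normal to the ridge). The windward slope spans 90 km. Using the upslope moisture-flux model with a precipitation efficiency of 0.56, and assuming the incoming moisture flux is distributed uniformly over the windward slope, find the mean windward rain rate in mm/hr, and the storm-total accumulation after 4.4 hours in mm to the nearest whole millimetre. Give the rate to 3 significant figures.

R ≈ 13.5 mm/hr; total ≈ 59 mm

Incoming column moisture flux per unit ridge length: F = V × PW = 9.51 × 63.4 = 602.934 mm·m/s.
Spread over the 90 km slope with efficiency ε = 0.56: R = ε·F/W = 0.56 × 602.934 / 90000 m = 3.752e-03 mm/s.
R = 3.752e-03 × 3600 = 13.5 mm/hr.
Over 4.4 h: total = 13.5 × 4.4 = 59.4 ≈ 59 mm.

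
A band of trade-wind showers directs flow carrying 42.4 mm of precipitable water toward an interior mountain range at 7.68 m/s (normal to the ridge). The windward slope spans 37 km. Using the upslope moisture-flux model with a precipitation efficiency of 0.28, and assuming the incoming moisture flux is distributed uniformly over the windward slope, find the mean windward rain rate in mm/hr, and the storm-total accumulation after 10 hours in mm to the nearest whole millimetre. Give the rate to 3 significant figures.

R ≈ 8.87 mm/hr; total ≈ 89 mm

Incoming column moisture flux per unit ridge length: F = V × PW = 7.68 × 42.4 = 325.632 mm·m/s.
Spread over the 37 km slope with efficiency ε = 0.28: R = ε·F/W = 0.28 × 325.632 / 37000 m = 2.464e-03 mm/s.
R = 2.464e-03 × 3600 = 8.87 mm/hr.
Over 10 h: total = 8.87 × 10 = 88.7 ≈ 89 mm.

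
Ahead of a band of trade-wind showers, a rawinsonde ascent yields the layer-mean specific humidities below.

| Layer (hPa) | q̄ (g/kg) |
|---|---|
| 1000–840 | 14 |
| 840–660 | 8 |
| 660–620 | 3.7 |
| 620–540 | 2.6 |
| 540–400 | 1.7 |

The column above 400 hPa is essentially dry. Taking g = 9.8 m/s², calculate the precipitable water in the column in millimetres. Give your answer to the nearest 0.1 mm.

Precipitable water is the column-integrated vapour mass per unit area: PW = (1/g) Σ q̄ Δp, with q in kg/kg and Δp in Pa (1 kg/m² of water = 1 mm).
Layer 1000–840 hPa: Δp = 160 hPa = 16000 Pa, q̄ = 0.014 kg/kg → 0.014 × 16000 / 9.8 = 22.86 mm
Layer 840–660 hPa: Δp = 180 hPa = 18000 Pa, q̄ = 0.008 kg/kg → 0.008 × 18000 / 9.8 = 14.69 mm
Layer 660–620 hPa: Δp = 40 hPa = 4000 Pa, q̄ = 0.0037 kg/kg → 0.0037 × 4000 / 9.8 = 1.51 mm
Layer 620–540 hPa: Δp = 80 hPa = 8000 Pa, q̄ = 0.0026 kg/kg → 0.0026 × 8000 / 9.8 = 2.12 mm
Layer 540–400 hPa: Δp = 140 hPa = 14000 Pa, q̄ = 0.0017 kg/kg → 0.0017 × 14000 / 9.8 = 2.43 mm
PW = 22.86 + 14.69 + 1.51 + 2.12 + 2.43 = 43.61 ≈ 43.6 mm.

PW ≈ 43.6 mm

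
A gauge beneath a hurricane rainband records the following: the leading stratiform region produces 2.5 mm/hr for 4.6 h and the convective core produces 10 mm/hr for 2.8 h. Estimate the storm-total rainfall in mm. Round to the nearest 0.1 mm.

total ≈ 39.5 mm

Total = Σ Rᵢ Δtᵢ = 2.5 × 4.6 + 10 × 2.8
      = 11.5 + 28 = 39.5 mm.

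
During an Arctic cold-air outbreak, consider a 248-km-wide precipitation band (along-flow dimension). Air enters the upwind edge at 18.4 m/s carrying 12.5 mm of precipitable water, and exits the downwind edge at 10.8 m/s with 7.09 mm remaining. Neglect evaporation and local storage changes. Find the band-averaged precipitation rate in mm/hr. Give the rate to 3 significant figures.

R ≈ 2.23 mm/hr

Column moisture flux per unit crosswind length is F = V × PW.
Inflow: F_in = 18.4 × 12.5 = 230 mm·m/s
Outflow: F_out = 10.8 × 7.09 = 76.572 mm·m/s
Steady-state rate R = (F_in − F_out)/L = (230 − 76.572) / 248000 m = 6.187e-04 mm/s.
R = 6.187e-04 × 3600 = 2.23 mm/hr.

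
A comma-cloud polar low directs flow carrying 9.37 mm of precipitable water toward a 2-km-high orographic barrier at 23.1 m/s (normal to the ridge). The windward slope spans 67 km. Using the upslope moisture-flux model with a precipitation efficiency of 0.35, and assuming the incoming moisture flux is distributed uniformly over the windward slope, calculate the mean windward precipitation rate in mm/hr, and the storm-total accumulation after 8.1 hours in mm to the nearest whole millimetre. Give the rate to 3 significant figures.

R ≈ 4.07 mm/hr; total ≈ 33 mm

Incoming column moisture flux per unit ridge length: F = V × PW = 23.1 × 9.37 = 216.447 mm·m/s.
Spread over the 67 km slope with efficiency ε = 0.35: R = ε·F/W = 0.35 × 216.447 / 67000 m = 1.131e-03 mm/s.
R = 1.131e-03 × 3600 = 4.07 mm/hr.
Over 8.1 h: total = 4.07 × 8.1 = 32.967 ≈ 33 mm.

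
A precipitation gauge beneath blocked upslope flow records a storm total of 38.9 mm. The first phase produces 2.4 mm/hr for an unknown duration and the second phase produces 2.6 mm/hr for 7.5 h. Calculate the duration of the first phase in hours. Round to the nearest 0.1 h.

duration ≈ 8.1 h

Known phases: 2.6 × 7.5 = 19.5 mm.
Remaining depth = 38.9 − 19.5 = 19.4 mm.
Duration = 19.4 / 2.4 = 8.1 h.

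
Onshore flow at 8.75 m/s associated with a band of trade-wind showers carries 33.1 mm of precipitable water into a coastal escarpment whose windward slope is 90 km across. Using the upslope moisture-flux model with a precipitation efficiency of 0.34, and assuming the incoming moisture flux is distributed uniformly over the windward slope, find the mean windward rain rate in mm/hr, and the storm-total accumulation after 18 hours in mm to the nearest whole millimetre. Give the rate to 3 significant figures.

R ≈ 3.94 mm/hr; total ≈ 71 mm

Incoming column moisture flux per unit ridge length: F = V × PW = 8.75 × 33.1 = 289.625 mm·m/s.
Spread over the 90 km slope with efficiency ε = 0.34: R = ε·F/W = 0.34 × 289.625 / 90000 m = 1.094e-03 mm/s.
R = 1.094e-03 × 3600 = 3.94 mm/hr.
Over 18 h: total = 3.94 × 18 = 70.92 ≈ 71 mm.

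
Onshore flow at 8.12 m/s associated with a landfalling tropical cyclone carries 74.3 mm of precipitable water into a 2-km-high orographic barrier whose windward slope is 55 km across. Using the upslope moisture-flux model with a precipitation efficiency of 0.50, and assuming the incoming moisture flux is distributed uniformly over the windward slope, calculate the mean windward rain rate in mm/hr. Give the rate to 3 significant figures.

Incoming column moisture flux per unit ridge length: F = V × PW = 8.12 × 74.3 = 603.316 mm·m/s.
Spread over the 55 km slope with efficiency ε = 0.50: R = ε·F/W = 0.50 × 603.316 / 55000 m = 5.485e-03 mm/s.
R = 5.485e-03 × 3600 = 19.7 mm/hr.

R ≈ 19.7 mm/hr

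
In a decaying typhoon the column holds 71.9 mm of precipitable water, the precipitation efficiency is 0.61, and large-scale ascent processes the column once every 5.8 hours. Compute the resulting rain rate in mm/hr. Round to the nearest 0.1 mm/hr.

R ≈ 7.6 mm/hr

Each overturning extracts ε × PW = 0.61 × 71.9 = 43.859 mm.
Rate = ε·PW / τ = 43.859 / 5.8 h = 7.6 mm/hr.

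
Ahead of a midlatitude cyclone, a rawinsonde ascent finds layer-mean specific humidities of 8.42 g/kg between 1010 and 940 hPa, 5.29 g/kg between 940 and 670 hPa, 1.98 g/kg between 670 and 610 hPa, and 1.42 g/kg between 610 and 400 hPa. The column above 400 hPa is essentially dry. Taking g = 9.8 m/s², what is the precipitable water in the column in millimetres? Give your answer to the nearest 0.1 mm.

Precipitable water is the column-integrated vapour mass per unit area: PW = (1/g) Σ q̄ Δp, with q in kg/kg and Δp in Pa (1 kg/m² of water = 1 mm).
Layer 1010–940 hPa: Δp = 70 hPa = 7000 Pa, q̄ = 0.00842 kg/kg → 0.00842 × 7000 / 9.8 = 6.01 mm
Layer 940–670 hPa: Δp = 270 hPa = 27000 Pa, q̄ = 0.00529 kg/kg → 0.00529 × 27000 / 9.8 = 14.57 mm
Layer 670–610 hPa: Δp = 60 hPa = 6000 Pa, q̄ = 0.00198 kg/kg → 0.00198 × 6000 / 9.8 = 1.21 mm
Layer 610–400 hPa: Δp = 210 hPa = 21000 Pa, q̄ = 0.00142 kg/kg → 0.00142 × 21000 / 9.8 = 3.04 mm
PW = 6.01 + 14.57 + 1.21 + 3.04 = 24.83 ≈ 24.8 mm.

PW ≈ 24.8 mm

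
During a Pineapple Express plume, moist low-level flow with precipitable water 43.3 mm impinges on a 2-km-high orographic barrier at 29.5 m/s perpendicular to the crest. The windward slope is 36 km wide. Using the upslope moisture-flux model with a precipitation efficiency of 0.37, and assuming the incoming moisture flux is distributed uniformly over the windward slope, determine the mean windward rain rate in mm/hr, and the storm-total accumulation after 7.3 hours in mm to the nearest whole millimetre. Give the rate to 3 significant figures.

R ≈ 47.3 mm/hr; total ≈ 345 mm

Incoming column moisture flux per unit ridge length: F = V × PW = 29.5 × 43.3 = 1277.35 mm·m/s.
Spread over the 36 km slope with efficiency ε = 0.37: R = ε·F/W = 0.37 × 1277.35 / 36000 m = 1.313e-02 mm/s.
R = 1.313e-02 × 3600 = 47.3 mm/hr.
Over 7.3 h: total = 47.3 × 7.3 = 345.29 ≈ 345 mm.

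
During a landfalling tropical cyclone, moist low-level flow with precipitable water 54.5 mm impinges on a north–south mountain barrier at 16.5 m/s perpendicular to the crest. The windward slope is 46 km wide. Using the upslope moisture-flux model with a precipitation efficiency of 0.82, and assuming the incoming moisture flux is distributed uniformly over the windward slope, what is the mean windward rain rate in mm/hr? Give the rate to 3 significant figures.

Incoming column moisture flux per unit ridge length: F = V × PW = 16.5 × 54.5 = 899.25 mm·m/s.
Spread over the 46 km slope with efficiency ε = 0.82: R = ε·F/W = 0.82 × 899.25 / 46000 m = 1.603e-02 mm/s.
R = 1.603e-02 × 3600 = 57.7 mm/hr.

R ≈ 57.7 mm/hr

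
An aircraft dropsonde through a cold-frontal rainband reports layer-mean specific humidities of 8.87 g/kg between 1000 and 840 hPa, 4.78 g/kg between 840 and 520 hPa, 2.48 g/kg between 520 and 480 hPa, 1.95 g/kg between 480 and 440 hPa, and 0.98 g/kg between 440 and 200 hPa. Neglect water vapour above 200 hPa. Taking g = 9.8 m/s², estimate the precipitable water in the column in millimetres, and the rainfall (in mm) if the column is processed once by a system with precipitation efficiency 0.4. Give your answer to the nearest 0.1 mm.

PW ≈ 34.3 mm; rainfall ≈ 13.7 mm

Precipitable water is the column-integrated vapour mass per unit area: PW = (1/g) Σ q̄ Δp, with q in kg/kg and Δp in Pa (1 kg/m² of water = 1 mm).
Layer 1000–840 hPa: Δp = 160 hPa = 16000 Pa, q̄ = 0.00887 kg/kg → 0.00887 × 16000 / 9.8 = 14.48 mm
Layer 840–520 hPa: Δp = 320 hPa = 32000 Pa, q̄ = 0.00478 kg/kg → 0.00478 × 32000 / 9.8 = 15.61 mm
Layer 520–480 hPa: Δp = 40 hPa = 4000 Pa, q̄ = 0.00248 kg/kg → 0.00248 × 4000 / 9.8 = 1.01 mm
Layer 480–440 hPa: Δp = 40 hPa = 4000 Pa, q̄ = 0.00195 kg/kg → 0.00195 × 4000 / 9.8 = 0.80 mm
Layer 440–200 hPa: Δp = 240 hPa = 24000 Pa, q̄ = 0.00098 kg/kg → 0.00098 × 24000 / 9.8 = 2.40 mm
PW = 14.48 + 15.61 + 1.01 + 0.80 + 2.40 = 34.30 ≈ 34.3 mm.
Rainfall = ε × PW = 0.4 × 34.3 = 13.7 mm.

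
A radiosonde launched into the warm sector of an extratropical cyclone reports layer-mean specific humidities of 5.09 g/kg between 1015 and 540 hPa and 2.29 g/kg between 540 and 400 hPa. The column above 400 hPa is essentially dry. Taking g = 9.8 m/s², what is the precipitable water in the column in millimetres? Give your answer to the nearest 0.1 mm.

PW ≈ 27.9 mm

Precipitable water is the column-integrated vapour mass per unit area: PW = (1/g) Σ q̄ Δp, with q in kg/kg and Δp in Pa (1 kg/m² of water = 1 mm).
Layer 1015–540 hPa: Δp = 475 hPa = 47500 Pa, q̄ = 0.00509 kg/kg → 0.00509 × 47500 / 9.8 = 24.67 mm
Layer 540–400 hPa: Δp = 140 hPa = 14000 Pa, q̄ = 0.00229 kg/kg → 0.00229 × 14000 / 9.8 = 3.27 mm
PW = 24.67 + 3.27 = 27.94 ≈ 27.9 mm.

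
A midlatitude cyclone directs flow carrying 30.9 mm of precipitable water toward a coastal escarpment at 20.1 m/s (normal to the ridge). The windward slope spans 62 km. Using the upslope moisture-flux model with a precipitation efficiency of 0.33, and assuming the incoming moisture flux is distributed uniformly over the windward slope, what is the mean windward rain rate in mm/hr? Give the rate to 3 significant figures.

Incoming column moisture flux per unit ridge length: F = V × PW = 20.1 × 30.9 = 621.09 mm·m/s.
Spread over the 62 km slope with efficiency ε = 0.33: R = ε·F/W = 0.33 × 621.09 / 62000 m = 3.306e-03 mm/s.
R = 3.306e-03 × 3600 = 11.9 mm/hr.

R ≈ 11.9 mm/hr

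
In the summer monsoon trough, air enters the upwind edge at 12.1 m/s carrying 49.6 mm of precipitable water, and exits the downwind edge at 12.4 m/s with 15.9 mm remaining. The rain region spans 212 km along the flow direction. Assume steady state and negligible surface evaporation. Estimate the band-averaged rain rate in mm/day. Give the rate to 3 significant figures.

R ≈ 164 mm/day

Column moisture flux per unit crosswind length is F = V × PW.
Inflow: F_in = 12.1 × 49.6 = 600.16 mm·m/s
Outflow: F_out = 12.4 × 15.9 = 197.16 mm·m/s
Steady-state rate R = (F_in − F_out)/L = (600.16 − 197.16) / 212000 m = 1.901e-03 mm/s.
R = 1.901e-03 × 3600 × 24 = 164 mm/day.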